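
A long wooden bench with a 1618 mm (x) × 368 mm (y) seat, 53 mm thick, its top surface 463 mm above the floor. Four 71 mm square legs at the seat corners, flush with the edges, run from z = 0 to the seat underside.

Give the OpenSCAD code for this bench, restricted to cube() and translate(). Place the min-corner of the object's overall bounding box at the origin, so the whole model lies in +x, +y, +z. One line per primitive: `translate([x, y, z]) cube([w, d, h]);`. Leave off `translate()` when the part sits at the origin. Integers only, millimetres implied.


// leg_h = 463 − 53 = 410
translate([0, 0, 410]) cube([1618, 368, 53]);
cube([71, 71, 410]);
translate([0, 297, 0]) cube([71, 71, 410]);
translate([1547, 0, 0]) cube([71, 71, 410]);
translate([1547, 297, 0]) cube([71, 71, 410]);


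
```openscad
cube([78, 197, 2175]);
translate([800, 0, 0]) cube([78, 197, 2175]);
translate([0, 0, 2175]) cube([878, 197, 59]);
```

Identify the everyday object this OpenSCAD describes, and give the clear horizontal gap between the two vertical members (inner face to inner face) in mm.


A door frame. The clear opening width is 722 mm.

Two 2175 mm tall posts with a header on top — a door frame. The left jamb is 78 mm wide at x = 0; the right jamb starts at x = 800. The clear opening is 800 − 78 = 722 mm.


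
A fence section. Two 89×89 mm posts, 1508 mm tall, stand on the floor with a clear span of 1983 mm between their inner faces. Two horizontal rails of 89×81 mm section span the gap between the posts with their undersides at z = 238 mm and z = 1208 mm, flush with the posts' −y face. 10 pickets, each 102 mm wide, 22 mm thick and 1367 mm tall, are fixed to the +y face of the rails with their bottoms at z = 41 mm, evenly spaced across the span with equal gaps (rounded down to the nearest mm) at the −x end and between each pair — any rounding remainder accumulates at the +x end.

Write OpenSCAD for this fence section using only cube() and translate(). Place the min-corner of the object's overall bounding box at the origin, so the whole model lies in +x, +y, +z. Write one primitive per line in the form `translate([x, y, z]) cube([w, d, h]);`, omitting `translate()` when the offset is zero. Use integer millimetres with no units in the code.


cube([89, 89, 1508]);
translate([2072, 0, 0]) cube([89, 89, 1508]);
translate([89, 0, 238]) cube([1983, 89, 81]);
translate([89, 0, 1208]) cube([1983, 89, 81]);
translate([176, 89, 41]) cube([102, 22, 1367]);
translate([365, 89, 41]) cube([102, 22, 1367]);
translate([554, 89, 41]) cube([102, 22, 1367]);
translate([743, 89, 41]) cube([102, 22, 1367]);
translate([932, 89, 41]) cube([102, 22, 1367]);
translate([1121, 89, 41]) cube([102, 22, 1367]);
translate([1310, 89, 41]) cube([102, 22, 1367]);
translate([1499, 89, 41]) cube([102, 22, 1367]);
translate([1688, 89, 41]) cube([102, 22, 1367]);
translate([1877, 89, 41]) cube([102, 22, 1367]);


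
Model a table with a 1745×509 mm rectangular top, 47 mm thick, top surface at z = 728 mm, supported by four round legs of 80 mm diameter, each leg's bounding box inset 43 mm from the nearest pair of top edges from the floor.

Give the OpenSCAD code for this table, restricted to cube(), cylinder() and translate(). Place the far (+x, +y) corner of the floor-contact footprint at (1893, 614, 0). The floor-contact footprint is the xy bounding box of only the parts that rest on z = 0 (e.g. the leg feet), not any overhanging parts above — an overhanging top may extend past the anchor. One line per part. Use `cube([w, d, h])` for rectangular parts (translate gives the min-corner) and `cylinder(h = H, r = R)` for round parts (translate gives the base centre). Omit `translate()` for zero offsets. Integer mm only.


translate([191, 148, 681]) cube([1745, 509, 47]);
translate([274, 231, 0]) cylinder(h = 681, r = 40);
translate([1853, 231, 0]) cylinder(h = 681, r = 40);
translate([274, 574, 0]) cylinder(h = 681, r = 40);
translate([1853, 574, 0]) cylinder(h = 681, r = 40);


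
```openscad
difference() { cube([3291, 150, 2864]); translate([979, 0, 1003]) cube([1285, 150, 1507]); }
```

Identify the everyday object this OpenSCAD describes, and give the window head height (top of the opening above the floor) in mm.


A wall with a window opening. The window head height is 2510 mm.

A wall with a rectangular opening subtracted — a window. Sill at z = 1003, opening 1507 mm tall, so the head is at 1003 + 1507 = 2510 mm.


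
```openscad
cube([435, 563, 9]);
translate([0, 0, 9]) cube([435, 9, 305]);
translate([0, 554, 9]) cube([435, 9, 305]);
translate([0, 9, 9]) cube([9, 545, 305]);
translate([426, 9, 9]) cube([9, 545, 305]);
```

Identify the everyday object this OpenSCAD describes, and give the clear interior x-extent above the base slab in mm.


An open box. The internal width is 417 mm.

A 435×563 base slab with four walls standing on it — an open box. The base is 435 mm wide and the walls are 9 mm thick, so the internal width is 435 − 2 × 9 = 417 mm.


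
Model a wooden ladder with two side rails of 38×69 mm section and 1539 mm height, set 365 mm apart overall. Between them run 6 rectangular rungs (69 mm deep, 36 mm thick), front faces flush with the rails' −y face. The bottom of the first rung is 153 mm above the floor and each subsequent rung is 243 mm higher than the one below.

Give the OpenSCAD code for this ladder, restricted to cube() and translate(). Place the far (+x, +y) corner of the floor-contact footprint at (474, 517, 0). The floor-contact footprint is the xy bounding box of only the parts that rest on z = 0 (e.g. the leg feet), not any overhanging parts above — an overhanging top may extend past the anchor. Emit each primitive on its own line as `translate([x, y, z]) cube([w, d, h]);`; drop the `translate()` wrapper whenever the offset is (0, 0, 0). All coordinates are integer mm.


translate([109, 448, 0]) cube([38, 69, 1539]);
translate([436, 448, 0]) cube([38, 69, 1539]);
translate([147, 448, 153]) cube([289, 69, 36]);
translate([147, 448, 396]) cube([289, 69, 36]);
translate([147, 448, 639]) cube([289, 69, 36]);
translate([147, 448, 882]) cube([289, 69, 36]);
translate([147, 448, 1125]) cube([289, 69, 36]);
translate([147, 448, 1368]) cube([289, 69, 36]);


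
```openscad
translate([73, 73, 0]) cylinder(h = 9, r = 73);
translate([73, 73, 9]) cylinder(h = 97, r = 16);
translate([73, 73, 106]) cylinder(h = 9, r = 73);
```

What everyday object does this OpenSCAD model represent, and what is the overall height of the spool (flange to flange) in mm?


A spool. The overall height is 115 mm.

Three coaxial cylinders, large–small–large — a spool. Two 9 mm flanges and a 97 mm core give 9 + 97 + 9 = 115 mm.


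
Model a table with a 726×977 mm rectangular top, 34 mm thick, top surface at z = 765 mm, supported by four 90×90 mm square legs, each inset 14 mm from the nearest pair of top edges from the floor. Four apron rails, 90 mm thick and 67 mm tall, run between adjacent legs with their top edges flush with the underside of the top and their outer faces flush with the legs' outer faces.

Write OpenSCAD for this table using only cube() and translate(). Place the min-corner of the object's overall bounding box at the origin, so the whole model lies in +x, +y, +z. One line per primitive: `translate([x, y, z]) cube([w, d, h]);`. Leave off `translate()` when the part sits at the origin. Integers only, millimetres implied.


translate([0, 0, 731]) cube([726, 977, 34]);
translate([14, 14, 0]) cube([90, 90, 731]);
translate([622, 14, 0]) cube([90, 90, 731]);
translate([14, 873, 0]) cube([90, 90, 731]);
translate([622, 873, 0]) cube([90, 90, 731]);
translate([104, 14, 664]) cube([518, 90, 67]);
translate([104, 873, 664]) cube([518, 90, 67]);
translate([14, 104, 664]) cube([90, 769, 67]);
translate([622, 104, 664]) cube([90, 769, 67]);


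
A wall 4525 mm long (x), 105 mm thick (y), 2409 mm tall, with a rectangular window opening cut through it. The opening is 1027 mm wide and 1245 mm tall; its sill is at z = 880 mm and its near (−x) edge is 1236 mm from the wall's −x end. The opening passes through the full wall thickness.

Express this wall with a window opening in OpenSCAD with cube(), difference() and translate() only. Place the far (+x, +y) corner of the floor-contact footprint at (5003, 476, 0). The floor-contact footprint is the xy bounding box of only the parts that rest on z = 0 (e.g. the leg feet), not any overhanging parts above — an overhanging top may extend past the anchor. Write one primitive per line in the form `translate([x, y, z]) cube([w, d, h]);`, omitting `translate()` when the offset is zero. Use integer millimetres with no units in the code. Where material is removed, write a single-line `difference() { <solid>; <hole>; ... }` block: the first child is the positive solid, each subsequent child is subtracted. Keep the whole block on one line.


difference() { translate([478, 371, 0]) cube([4525, 105, 2409]); translate([1714, 371, 880]) cube([1027, 105, 1245]); }


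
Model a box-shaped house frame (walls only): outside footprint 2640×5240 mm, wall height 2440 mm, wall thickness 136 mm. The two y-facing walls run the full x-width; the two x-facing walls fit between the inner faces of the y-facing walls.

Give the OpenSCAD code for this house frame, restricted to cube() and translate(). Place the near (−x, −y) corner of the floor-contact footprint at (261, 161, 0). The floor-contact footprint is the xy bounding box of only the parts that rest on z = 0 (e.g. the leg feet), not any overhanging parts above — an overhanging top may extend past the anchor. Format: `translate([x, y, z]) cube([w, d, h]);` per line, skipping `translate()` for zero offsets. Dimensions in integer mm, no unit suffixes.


translate([261, 161, 0]) cube([2640, 136, 2440]);
translate([261, 5265, 0]) cube([2640, 136, 2440]);
translate([261, 297, 0]) cube([136, 4968, 2440]);
translate([2765, 297, 0]) cube([136, 4968, 2440]);


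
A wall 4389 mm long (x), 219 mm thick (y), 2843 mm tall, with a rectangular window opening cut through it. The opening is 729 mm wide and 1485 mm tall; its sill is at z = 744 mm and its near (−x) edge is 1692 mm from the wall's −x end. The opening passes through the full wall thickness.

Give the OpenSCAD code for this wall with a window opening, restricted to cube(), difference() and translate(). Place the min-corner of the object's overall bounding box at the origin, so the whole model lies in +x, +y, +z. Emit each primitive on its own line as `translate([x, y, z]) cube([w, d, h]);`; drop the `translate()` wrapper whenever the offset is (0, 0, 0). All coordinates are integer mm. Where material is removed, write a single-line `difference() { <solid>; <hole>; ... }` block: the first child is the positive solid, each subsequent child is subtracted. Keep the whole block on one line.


difference() { cube([4389, 219, 2843]); translate([1692, 0, 744]) cube([729, 219, 1485]); }


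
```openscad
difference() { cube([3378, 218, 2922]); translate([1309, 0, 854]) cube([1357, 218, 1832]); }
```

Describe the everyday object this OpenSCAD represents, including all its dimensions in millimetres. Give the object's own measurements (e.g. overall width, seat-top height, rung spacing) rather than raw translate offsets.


A wall 3378 mm long (x), 218 mm thick (y), 2922 mm tall, with a rectangular window opening cut through it. The opening is 1357 mm wide and 1832 mm tall; its sill is at z = 854 mm and its near (−x) edge is 1309 mm from the wall's −x end. The opening passes through the full wall thickness.


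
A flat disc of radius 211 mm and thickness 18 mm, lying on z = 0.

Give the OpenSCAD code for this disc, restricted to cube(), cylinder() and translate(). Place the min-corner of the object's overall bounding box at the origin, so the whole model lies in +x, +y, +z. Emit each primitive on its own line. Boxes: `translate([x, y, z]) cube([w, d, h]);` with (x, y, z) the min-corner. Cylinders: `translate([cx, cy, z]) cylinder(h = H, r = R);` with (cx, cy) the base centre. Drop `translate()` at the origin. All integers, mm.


translate([211, 211, 0]) cylinder(h = 18, r = 211);


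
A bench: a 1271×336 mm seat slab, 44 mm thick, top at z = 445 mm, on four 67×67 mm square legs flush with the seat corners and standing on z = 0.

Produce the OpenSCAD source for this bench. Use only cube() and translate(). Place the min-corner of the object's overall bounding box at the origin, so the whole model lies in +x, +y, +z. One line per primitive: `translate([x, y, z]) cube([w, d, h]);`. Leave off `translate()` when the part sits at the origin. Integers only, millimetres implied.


// leg_h = 445 − 44 = 401
translate([0, 0, 401]) cube([1271, 336, 44]);
cube([67, 67, 401]);
translate([0, 269, 0]) cube([67, 67, 401]);
translate([1204, 0, 0]) cube([67, 67, 401]);
translate([1204, 269, 0]) cube([67, 67, 401]);


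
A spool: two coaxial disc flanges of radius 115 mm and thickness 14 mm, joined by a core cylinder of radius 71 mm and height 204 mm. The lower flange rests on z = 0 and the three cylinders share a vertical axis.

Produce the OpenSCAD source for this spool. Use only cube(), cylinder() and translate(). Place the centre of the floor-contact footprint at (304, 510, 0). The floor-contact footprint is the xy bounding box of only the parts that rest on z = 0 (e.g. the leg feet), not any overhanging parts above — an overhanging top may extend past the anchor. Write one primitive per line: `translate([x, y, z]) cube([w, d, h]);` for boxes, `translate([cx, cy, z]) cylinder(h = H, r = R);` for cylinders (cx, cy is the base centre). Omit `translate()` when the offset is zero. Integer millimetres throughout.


translate([304, 510, 0]) cylinder(h = 14, r = 115);
translate([304, 510, 14]) cylinder(h = 204, r = 71);
translate([304, 510, 218]) cylinder(h = 14, r = 115);


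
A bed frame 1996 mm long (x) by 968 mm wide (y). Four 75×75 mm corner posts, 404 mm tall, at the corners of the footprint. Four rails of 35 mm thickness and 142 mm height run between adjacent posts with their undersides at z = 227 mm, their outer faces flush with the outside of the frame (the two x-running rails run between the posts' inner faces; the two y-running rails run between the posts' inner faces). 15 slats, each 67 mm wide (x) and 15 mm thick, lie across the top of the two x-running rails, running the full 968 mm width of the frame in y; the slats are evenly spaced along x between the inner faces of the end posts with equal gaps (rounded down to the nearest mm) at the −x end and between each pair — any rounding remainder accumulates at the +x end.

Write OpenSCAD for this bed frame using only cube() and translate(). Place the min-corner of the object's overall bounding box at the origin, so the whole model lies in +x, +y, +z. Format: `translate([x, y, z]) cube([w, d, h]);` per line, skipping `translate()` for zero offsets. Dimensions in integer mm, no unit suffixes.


cube([75, 75, 404]);
translate([0, 893, 0]) cube([75, 75, 404]);
translate([1921, 0, 0]) cube([75, 75, 404]);
translate([1921, 893, 0]) cube([75, 75, 404]);
translate([75, 0, 227]) cube([1846, 35, 142]);
translate([75, 933, 227]) cube([1846, 35, 142]);
translate([0, 75, 227]) cube([35, 818, 142]);
translate([1961, 75, 227]) cube([35, 818, 142]);
translate([127, 0, 369]) cube([67, 968, 15]);
translate([246, 0, 369]) cube([67, 968, 15]);
translate([365, 0, 369]) cube([67, 968, 15]);
translate([484, 0, 369]) cube([67, 968, 15]);
translate([603, 0, 369]) cube([67, 968, 15]);
translate([722, 0, 369]) cube([67, 968, 15]);
translate([841, 0, 369]) cube([67, 968, 15]);
translate([960, 0, 369]) cube([67, 968, 15]);
translate([1079, 0, 369]) cube([67, 968, 15]);
translate([1198, 0, 369]) cube([67, 968, 15]);
translate([1317, 0, 369]) cube([67, 968, 15]);
translate([1436, 0, 369]) cube([67, 968, 15]);
translate([1555, 0, 369]) cube([67, 968, 15]);
translate([1674, 0, 369]) cube([67, 968, 15]);
translate([1793, 0, 369]) cube([67, 968, 15]);


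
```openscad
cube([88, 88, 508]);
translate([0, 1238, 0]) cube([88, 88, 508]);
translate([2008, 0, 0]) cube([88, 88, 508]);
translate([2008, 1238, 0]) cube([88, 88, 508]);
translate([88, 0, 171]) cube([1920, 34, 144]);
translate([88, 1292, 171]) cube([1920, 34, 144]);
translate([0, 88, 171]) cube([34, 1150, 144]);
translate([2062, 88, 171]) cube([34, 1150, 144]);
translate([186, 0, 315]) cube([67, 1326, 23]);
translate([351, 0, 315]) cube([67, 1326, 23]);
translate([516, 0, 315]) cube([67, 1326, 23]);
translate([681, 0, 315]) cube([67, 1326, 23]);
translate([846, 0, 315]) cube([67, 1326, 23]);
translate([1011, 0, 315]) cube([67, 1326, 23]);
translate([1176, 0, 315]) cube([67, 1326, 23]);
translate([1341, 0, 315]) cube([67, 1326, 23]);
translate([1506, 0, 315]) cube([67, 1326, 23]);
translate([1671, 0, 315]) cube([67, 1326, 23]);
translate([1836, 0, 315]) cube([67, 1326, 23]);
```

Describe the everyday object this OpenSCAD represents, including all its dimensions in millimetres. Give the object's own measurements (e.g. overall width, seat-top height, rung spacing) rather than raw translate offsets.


A bed frame 2096 mm long (x) by 1326 mm wide (y). Four 88×88 mm corner posts, 508 mm tall, at the corners of the footprint. Four rails of 34 mm thickness and 144 mm height run between adjacent posts with their undersides at z = 171 mm, their outer faces flush with the outside of the frame (the two x-running rails run between the posts' inner faces; the two y-running rails run between the posts' inner faces). 11 slats, each 67 mm wide (x) and 23 mm thick, lie across the top of the two x-running rails, running the full 1326 mm width of the frame in y; along x they sit between the end posts with a 98 mm gap after the −x posts and between neighbouring slats, leaving 105 mm before the +x posts.


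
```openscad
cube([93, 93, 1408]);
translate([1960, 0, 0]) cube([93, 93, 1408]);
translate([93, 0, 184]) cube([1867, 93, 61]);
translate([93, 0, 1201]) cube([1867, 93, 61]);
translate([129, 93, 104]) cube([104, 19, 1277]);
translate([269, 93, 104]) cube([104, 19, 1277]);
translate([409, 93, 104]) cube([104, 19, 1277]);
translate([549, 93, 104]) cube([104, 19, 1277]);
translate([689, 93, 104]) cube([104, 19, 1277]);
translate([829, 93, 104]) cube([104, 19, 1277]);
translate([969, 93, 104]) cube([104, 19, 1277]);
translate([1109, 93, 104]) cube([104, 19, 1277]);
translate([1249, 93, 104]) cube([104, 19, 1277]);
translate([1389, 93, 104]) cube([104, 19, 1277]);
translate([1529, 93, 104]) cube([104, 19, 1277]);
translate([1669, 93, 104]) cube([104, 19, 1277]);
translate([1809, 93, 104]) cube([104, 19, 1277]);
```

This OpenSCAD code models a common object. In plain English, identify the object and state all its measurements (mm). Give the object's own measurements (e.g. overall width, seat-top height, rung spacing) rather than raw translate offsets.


A fence section. Two 93×93 mm posts, 1408 mm tall, stand on the floor with a clear span of 1867 mm between their inner faces. Two horizontal rails of 93×61 mm section span the gap between the posts with their undersides at z = 184 mm and z = 1201 mm, flush with the posts' −y face. 13 pickets, each 104 mm wide, 19 mm thick and 1277 mm tall, are fixed to the +y face of the rails with their bottoms at z = 104 mm, spaced across the span with a 36 mm gap after the −x post and between neighbouring pickets, with 47 mm left before the +x post.


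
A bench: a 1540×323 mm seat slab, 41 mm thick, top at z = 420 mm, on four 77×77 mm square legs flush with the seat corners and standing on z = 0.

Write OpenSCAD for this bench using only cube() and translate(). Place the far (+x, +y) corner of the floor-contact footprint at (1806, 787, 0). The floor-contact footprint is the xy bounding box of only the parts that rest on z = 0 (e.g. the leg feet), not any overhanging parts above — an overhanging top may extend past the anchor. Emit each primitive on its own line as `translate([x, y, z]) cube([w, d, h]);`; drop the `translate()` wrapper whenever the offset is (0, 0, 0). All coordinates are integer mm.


translate([266, 464, 379]) cube([1540, 323, 41]);
translate([266, 464, 0]) cube([77, 77, 379]);
translate([266, 710, 0]) cube([77, 77, 379]);
translate([1729, 464, 0]) cube([77, 77, 379]);
translate([1729, 710, 0]) cube([77, 77, 379]);


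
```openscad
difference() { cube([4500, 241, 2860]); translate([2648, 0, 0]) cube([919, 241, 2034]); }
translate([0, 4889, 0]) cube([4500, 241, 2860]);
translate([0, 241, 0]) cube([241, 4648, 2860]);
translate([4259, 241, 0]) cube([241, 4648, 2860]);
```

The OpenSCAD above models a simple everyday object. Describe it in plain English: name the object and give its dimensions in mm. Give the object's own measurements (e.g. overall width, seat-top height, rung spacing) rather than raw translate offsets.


A single room: four walls, each 2860 mm tall and 241 mm thick, enclosing an outside footprint 4500×5130 mm (x × y), no floor or roof. The front and back walls (−y and +y sides) run the full x-width; the side walls fit between their inner faces. A door opening 919 mm wide and 2034 mm tall is cut through the front wall from the floor up, its −x edge 2648 mm from the wall's −x end.


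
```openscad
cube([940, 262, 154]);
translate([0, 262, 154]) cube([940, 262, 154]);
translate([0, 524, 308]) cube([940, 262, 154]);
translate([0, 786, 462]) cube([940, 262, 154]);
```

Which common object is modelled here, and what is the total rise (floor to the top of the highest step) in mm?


A staircase. The total rise is 616 mm.

4 identical blocks, each offset up and back from the previous — a staircase. Each step is 154 mm tall and there are 4 of them, so the total rise is 4 × 154 = 616 mm.


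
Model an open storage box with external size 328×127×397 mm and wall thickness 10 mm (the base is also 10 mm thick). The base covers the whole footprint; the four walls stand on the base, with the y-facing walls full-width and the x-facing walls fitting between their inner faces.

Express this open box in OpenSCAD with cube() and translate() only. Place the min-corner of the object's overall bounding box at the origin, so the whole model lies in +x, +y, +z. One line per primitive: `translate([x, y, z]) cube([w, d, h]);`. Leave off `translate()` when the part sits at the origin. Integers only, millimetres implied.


cube([328, 127, 10]);
translate([0, 0, 10]) cube([328, 10, 387]);
translate([0, 117, 10]) cube([328, 10, 387]);
translate([0, 10, 10]) cube([10, 107, 387]);
translate([318, 10, 10]) cube([10, 107, 387]);


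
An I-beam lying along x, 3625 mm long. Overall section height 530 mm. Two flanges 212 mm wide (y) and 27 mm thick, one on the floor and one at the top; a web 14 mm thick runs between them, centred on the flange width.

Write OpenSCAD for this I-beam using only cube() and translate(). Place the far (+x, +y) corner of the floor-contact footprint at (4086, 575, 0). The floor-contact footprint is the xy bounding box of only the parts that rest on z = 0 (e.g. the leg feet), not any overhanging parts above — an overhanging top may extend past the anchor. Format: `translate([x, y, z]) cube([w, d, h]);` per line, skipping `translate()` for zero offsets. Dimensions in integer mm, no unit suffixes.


translate([461, 363, 0]) cube([3625, 212, 27]);
translate([461, 462, 27]) cube([3625, 14, 476]);
translate([461, 363, 503]) cube([3625, 212, 27]);


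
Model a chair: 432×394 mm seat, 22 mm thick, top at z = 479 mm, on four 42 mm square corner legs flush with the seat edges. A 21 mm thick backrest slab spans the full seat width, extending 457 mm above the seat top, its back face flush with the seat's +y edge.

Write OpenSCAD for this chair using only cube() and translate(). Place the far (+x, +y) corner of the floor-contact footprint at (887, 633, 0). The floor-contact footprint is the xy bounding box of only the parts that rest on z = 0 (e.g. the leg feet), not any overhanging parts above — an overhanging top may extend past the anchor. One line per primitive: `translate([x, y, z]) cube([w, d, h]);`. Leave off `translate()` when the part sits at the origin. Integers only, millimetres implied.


// leg_h = 479 - 22 = 457
translate([455, 239, 457]) cube([432, 394, 22]);
translate([455, 239, 0]) cube([42, 42, 457]);
translate([845, 239, 0]) cube([42, 42, 457]);
translate([455, 591, 0]) cube([42, 42, 457]);
translate([845, 591, 0]) cube([42, 42, 457]);
translate([455, 612, 479]) cube([432, 21, 457]);


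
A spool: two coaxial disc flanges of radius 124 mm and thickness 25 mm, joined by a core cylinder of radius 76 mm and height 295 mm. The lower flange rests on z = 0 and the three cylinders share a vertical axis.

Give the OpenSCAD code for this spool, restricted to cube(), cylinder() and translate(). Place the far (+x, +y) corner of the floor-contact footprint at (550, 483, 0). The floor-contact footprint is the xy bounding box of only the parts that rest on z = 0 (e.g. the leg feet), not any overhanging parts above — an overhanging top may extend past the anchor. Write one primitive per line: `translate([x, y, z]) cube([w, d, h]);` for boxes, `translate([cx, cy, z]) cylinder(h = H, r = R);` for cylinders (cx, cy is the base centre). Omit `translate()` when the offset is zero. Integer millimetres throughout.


translate([426, 359, 0]) cylinder(h = 25, r = 124);
translate([426, 359, 25]) cylinder(h = 295, r = 76);
translate([426, 359, 320]) cylinder(h = 25, r = 124);


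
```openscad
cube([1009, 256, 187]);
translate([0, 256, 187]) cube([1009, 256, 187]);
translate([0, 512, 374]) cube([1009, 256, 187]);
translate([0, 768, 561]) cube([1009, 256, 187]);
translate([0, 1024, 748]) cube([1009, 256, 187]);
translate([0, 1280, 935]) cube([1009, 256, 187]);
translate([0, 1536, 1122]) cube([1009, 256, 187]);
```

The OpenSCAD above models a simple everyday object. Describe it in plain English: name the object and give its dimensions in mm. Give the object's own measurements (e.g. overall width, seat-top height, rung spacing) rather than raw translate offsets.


A straight staircase of 7 solid steps. Each step is 1009 mm wide (x), 256 mm deep (y, the going) and 187 mm tall (the rise). The first step rests on the floor; each subsequent step sits one going further in +y and one rise higher in +z, directly behind and above the previous step with no overlap.


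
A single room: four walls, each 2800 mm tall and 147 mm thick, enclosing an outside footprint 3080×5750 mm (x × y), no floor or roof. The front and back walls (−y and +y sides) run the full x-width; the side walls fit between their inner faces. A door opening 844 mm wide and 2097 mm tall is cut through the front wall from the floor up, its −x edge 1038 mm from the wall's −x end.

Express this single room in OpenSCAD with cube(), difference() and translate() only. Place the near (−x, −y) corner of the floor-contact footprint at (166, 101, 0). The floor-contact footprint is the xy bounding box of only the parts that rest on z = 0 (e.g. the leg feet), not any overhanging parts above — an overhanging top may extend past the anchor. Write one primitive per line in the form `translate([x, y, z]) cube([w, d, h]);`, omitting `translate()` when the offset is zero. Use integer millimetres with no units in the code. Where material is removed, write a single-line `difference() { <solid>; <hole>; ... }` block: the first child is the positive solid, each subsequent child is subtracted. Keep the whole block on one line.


difference() { translate([166, 101, 0]) cube([3080, 147, 2800]); translate([1204, 101, 0]) cube([844, 147, 2097]); }
translate([166, 5704, 0]) cube([3080, 147, 2800]);
translate([166, 248, 0]) cube([147, 5456, 2800]);
translate([3099, 248, 0]) cube([147, 5456, 2800]);


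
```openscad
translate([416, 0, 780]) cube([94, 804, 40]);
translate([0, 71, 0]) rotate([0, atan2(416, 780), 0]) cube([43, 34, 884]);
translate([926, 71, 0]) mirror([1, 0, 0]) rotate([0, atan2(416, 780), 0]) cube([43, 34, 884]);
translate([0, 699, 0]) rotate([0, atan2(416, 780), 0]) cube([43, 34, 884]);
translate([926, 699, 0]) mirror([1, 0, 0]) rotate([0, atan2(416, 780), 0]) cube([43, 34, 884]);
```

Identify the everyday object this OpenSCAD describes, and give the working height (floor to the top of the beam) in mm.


A sawhorse. The overall height is 820 mm.

A beam across two mirrored pairs of raked legs — a sawhorse. The beam's underside is at z = 780 (matching the legs' vertical rise in atan2(416, 780)) and the beam is 40 mm tall, so its top is at 780 + 40 = 820 mm. The raked legs top out at the beam's underside, so that is the highest point.


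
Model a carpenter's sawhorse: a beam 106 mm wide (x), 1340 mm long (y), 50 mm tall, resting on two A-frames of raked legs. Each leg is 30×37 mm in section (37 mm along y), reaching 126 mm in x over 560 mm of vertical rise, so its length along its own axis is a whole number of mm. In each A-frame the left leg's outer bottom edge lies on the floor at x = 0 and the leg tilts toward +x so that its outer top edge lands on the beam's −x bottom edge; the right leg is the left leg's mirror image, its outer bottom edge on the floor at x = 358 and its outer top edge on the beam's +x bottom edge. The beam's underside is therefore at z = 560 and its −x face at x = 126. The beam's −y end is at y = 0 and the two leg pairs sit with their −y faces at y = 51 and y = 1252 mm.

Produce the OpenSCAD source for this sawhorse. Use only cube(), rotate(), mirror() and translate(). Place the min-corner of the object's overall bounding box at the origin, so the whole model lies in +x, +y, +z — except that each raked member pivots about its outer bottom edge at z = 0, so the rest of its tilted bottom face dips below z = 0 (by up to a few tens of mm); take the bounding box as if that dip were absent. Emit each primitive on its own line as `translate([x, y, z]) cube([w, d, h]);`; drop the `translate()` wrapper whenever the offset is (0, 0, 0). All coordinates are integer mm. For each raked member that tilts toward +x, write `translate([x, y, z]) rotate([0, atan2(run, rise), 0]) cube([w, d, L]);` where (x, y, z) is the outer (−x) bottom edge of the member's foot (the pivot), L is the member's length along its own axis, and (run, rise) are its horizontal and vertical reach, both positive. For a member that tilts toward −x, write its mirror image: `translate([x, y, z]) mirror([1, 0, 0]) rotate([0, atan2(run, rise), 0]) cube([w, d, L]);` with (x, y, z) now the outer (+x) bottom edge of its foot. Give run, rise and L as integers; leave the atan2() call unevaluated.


// leg length = √(126² + 560²) = 574
// right-leg outer foot x = 2·126 + 106 = 358
// beam min-corner = (126, 0, 560)
translate([126, 0, 560]) cube([106, 1340, 50]);
translate([0, 51, 0]) rotate([0, atan2(126, 560), 0]) cube([30, 37, 574]);
translate([358, 51, 0]) mirror([1, 0, 0]) rotate([0, atan2(126, 560), 0]) cube([30, 37, 574]);
translate([0, 1252, 0]) rotate([0, atan2(126, 560), 0]) cube([30, 37, 574]);
translate([358, 1252, 0]) mirror([1, 0, 0]) rotate([0, atan2(126, 560), 0]) cube([30, 37, 574]);


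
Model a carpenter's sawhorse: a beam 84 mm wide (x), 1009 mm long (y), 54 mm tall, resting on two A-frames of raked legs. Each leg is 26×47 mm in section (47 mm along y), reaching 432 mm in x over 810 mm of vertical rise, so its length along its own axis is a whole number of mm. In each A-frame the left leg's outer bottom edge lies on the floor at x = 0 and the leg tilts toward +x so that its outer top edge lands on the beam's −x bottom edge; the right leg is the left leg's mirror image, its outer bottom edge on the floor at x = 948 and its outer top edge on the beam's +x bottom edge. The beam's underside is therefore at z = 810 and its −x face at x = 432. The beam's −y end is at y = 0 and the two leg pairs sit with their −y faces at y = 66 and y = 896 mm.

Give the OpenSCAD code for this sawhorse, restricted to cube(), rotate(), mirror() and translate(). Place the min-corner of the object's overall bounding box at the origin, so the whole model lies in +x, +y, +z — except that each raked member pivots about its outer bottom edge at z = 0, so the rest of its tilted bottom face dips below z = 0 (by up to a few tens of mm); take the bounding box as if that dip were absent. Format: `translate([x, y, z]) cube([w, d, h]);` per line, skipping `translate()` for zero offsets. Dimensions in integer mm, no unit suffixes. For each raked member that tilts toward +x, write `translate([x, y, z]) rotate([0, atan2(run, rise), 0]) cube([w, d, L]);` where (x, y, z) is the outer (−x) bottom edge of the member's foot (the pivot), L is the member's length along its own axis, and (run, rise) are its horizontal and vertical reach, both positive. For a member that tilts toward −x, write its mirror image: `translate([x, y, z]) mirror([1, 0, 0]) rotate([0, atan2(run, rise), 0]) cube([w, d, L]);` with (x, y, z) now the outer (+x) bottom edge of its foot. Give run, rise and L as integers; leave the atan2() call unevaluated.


translate([432, 0, 810]) cube([84, 1009, 54]);
translate([0, 66, 0]) rotate([0, atan2(432, 810), 0]) cube([26, 47, 918]);
translate([948, 66, 0]) mirror([1, 0, 0]) rotate([0, atan2(432, 810), 0]) cube([26, 47, 918]);
translate([0, 896, 0]) rotate([0, atan2(432, 810), 0]) cube([26, 47, 918]);
translate([948, 896, 0]) mirror([1, 0, 0]) rotate([0, atan2(432, 810), 0]) cube([26, 47, 918]);


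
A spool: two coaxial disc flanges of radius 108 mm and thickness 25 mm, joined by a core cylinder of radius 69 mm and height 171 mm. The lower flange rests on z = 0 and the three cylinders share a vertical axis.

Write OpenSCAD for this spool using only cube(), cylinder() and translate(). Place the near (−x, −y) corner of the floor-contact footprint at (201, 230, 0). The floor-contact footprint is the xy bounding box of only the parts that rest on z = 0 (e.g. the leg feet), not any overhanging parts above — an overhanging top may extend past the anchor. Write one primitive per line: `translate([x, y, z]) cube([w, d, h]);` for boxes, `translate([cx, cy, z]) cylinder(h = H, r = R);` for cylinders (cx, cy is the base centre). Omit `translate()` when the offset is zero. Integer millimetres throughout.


translate([309, 338, 0]) cylinder(h = 25, r = 108);
translate([309, 338, 25]) cylinder(h = 171, r = 69);
translate([309, 338, 196]) cylinder(h = 25, r = 108);


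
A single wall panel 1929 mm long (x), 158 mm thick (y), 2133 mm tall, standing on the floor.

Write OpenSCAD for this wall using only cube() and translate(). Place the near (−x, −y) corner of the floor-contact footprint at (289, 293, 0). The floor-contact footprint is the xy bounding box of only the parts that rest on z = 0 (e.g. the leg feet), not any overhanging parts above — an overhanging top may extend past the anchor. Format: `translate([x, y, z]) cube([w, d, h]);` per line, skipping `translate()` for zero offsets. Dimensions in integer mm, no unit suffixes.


translate([289, 293, 0]) cube([1929, 158, 2133]);


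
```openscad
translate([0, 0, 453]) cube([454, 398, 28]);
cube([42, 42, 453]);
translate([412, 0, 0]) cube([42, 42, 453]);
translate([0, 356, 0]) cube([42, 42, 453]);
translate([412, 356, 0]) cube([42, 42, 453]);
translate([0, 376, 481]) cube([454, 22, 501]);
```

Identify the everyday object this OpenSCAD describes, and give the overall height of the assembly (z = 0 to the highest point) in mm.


A chair. The overall height is 982 mm.

A slab on four corner posts with a tall panel at the back — a chair. The seat slab sits at z = 453 with thickness 28, and the 501 mm backrest starts at the seat top, so the overall height is 453 + 28 + 501 = 982 mm.


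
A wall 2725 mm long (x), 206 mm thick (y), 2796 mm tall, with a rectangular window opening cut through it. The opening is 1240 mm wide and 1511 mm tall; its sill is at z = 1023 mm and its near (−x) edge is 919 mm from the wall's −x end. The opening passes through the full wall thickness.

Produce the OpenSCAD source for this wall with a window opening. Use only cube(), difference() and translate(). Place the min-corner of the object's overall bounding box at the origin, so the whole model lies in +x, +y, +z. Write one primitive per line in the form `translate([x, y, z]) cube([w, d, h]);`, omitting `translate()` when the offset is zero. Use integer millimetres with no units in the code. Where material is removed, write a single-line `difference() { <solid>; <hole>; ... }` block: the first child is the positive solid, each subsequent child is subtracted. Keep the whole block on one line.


difference() { cube([2725, 206, 2796]); translate([919, 0, 1023]) cube([1240, 206, 1511]); }


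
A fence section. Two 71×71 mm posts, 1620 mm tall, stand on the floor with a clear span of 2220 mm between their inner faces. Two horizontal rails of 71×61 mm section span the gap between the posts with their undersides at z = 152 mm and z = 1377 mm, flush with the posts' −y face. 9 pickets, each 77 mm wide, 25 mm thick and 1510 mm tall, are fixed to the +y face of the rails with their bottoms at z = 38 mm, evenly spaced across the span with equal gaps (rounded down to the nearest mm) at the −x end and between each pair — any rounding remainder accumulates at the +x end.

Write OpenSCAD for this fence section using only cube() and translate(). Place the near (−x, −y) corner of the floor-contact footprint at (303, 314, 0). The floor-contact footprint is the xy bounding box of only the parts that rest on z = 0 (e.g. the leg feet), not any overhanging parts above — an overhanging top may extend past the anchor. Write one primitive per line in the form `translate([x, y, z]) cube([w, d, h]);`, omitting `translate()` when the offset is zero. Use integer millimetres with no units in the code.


translate([303, 314, 0]) cube([71, 71, 1620]);
translate([2594, 314, 0]) cube([71, 71, 1620]);
translate([374, 314, 152]) cube([2220, 71, 61]);
translate([374, 314, 1377]) cube([2220, 71, 61]);
translate([526, 385, 38]) cube([77, 25, 1510]);
translate([755, 385, 38]) cube([77, 25, 1510]);
translate([984, 385, 38]) cube([77, 25, 1510]);
translate([1213, 385, 38]) cube([77, 25, 1510]);
translate([1442, 385, 38]) cube([77, 25, 1510]);
translate([1671, 385, 38]) cube([77, 25, 1510]);
translate([1900, 385, 38]) cube([77, 25, 1510]);
translate([2129, 385, 38]) cube([77, 25, 1510]);
translate([2358, 385, 38]) cube([77, 25, 1510]);


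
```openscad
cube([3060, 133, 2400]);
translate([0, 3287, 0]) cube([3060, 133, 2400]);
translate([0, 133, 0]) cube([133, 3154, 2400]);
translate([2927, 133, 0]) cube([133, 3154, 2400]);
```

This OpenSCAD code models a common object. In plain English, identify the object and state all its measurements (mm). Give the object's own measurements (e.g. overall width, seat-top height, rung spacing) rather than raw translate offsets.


The wall frame of a small rectangular building: four walls, each 2400 mm tall and 133 mm thick, enclosing a footprint 3060 mm (x) by 3420 mm (y) outside-to-outside, with no floor or roof. The front and back walls (the −y and +y sides) span the full width; the two side walls fit between them.


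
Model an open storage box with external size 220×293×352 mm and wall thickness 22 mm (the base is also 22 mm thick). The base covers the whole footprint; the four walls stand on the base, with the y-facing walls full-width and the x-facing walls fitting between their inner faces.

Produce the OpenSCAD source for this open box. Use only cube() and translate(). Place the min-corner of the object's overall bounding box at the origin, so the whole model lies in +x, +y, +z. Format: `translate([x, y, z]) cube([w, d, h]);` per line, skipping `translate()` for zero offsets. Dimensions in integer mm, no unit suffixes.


cube([220, 293, 22]);
translate([0, 0, 22]) cube([220, 22, 330]);
translate([0, 271, 22]) cube([220, 22, 330]);
translate([0, 22, 22]) cube([22, 249, 330]);
translate([198, 22, 22]) cube([22, 249, 330]);


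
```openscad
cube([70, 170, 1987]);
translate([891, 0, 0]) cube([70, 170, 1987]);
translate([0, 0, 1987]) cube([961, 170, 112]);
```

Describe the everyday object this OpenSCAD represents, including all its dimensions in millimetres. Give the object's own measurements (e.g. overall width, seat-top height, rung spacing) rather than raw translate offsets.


A door frame. The clear opening is 821 mm wide and 1987 mm high. Two 70 mm wide jambs, 170 mm deep, stand either side of the opening from the floor to the top of the opening. A 112 mm thick head sits across the top of both jambs, spanning the full outside width of the frame.
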